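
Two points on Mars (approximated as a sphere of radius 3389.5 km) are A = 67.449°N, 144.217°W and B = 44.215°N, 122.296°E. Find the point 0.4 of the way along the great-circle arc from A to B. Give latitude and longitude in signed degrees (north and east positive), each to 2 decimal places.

The central angle between A and B is δ = 0.8927 rad.
With f = 0.4, the slerp weights are sin((1−f)δ)/sin δ = 0.6554 and sin(fδ)/sin δ = 0.4488.
Weighted sum of the unit vectors: (0.6554)·(-0.3111,-0.2242,0.9235) + (0.4488)·(-0.3829,0.6058,0.6974) = (-0.3758, 0.1250, 0.9182).
Converting back: φ = atan2(z, √(x²+y²)) = 66.67°, λ = atan2(y, x) = 161.60°.

66.67°, 161.60°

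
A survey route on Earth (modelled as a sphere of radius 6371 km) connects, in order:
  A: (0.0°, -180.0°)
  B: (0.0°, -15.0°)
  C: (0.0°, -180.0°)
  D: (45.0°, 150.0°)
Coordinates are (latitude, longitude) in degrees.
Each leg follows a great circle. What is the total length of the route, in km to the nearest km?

42503 km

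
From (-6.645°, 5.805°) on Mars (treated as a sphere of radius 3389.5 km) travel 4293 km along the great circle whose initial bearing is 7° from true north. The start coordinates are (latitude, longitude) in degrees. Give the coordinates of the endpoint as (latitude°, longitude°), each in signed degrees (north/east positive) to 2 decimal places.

64.95°, 21.74°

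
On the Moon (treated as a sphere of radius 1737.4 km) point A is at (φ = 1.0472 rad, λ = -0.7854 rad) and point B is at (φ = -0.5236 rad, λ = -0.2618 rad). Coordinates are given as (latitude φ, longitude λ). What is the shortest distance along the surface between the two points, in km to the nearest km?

Let φ₁ = 1.0472 rad, φ₂ = -0.5236 rad, and Δλ = 0.5236 rad.
cos c = sin φ₁ sin φ₂ + cos φ₁ cos φ₂ cos Δλ = (0.8660)(-0.5000) + (0.5000)(0.8660)(0.8660) = -0.05802,
so c = arccos(-0.05802) = 1.62885 rad.
Distance = R·c = 1737.4 × 1.6288 ≈ 2830 km.

2830 km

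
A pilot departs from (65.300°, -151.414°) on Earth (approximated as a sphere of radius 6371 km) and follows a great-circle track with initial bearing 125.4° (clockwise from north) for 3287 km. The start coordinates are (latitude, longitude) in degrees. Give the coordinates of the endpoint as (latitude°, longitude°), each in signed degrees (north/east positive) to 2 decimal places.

42.13°, -118.58°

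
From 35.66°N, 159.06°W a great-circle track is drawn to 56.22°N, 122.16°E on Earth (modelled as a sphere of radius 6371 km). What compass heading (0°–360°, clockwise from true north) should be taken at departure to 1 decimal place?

318.3°

With φ₁ = 0.6224, φ₂ = 0.9812, Δλ = -1.3750 rad, the forward-azimuth formula gives
θ = atan2( sin Δλ cos φ₂ , cos φ₁ sin φ₂ − sin φ₁ cos φ₂ cos Δλ ) = atan2(-0.5454, 0.6123) = -41.69°.
Adding 360° brings this into [0°, 360°): 318.3°.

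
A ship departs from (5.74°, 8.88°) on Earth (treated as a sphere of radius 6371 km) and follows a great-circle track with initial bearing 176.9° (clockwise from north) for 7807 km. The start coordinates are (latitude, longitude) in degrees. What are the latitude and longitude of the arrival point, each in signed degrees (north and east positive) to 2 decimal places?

Angular distance δ = d/R = 7807/6371 = 1.22540 rad; initial bearing θ = 3.0875 rad.
sin φ₂ = sin φ₁ cos δ + cos φ₁ sin δ cos θ = (0.1000)(0.3386) + (0.9950)(0.9409)(-0.9985) = -0.9010, so φ₂ = -64.29°.
Δλ = atan2(sin θ sin δ cos φ₁, cos δ − sin φ₁ sin φ₂) = atan2(0.0506, 0.4287) = 6.736°.
λ₂ = 8.880° + 6.736° = 15.62°.

-64.29°, 15.62°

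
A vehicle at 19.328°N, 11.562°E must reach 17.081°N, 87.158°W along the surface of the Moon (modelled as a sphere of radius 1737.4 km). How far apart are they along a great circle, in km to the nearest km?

Let φ₁ = 0.3373 rad, φ₂ = 0.2981 rad, and Δλ = -1.7230 rad.
cos c = sin φ₁ sin φ₂ + cos φ₁ cos φ₂ cos Δλ = (0.3310)(0.2937) + (0.9436)(0.9559)(-0.1516) = -0.03954,
so c = arccos(-0.03954) = 1.61034 rad.
Distance = R·c = 1737.4 × 1.6103 ≈ 2798 km.

2798 km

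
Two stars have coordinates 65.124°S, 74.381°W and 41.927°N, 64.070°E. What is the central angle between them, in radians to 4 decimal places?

2.5688 rad

In radians: φ₁ = -1.1366, φ₂ = 0.7318, Δλ = 138.451° = 2.4164 rad.
cos c = sin φ₁ sin φ₂ + cos φ₁ cos φ₂ cos Δλ = (-0.9072)(0.6682) + (0.4207)(0.7440)(-0.7484) = -0.84041,
so c = arccos(-0.84041) = 2.56884 rad.
So the angular separation is 2.5688 rad.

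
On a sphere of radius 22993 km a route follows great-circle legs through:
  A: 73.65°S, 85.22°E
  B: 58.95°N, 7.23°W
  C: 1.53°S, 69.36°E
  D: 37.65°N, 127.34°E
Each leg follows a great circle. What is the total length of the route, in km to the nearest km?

Leg A→B: central angle 2.5468 rad, distance 58559.1 km.
Leg B→C: central angle 1.4739 rad, distance 33890.4 km.
Leg C→D: central angle 1.1556 rad, distance 26571.4 km.
Total: 58559.1 + 33890.4 + 26571.4 ≈ 119021 km.

119021 km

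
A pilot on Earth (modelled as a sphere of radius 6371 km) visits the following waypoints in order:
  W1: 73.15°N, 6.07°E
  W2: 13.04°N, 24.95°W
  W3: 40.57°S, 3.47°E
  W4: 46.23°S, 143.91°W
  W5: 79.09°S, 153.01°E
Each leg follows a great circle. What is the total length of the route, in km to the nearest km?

Leg W1→W2: central angle 1.0951 rad, distance 6976.9 km.
Leg W2→W3: central angle 1.0425 rad, distance 6641.5 km.
Leg W3→W4: central angle 1.5437 rad, distance 9835.1 km.
Leg W4→W5: central angle 0.6945 rad, distance 4424.9 km.
Total: 6976.9 + 6641.5 + 9835.1 + 4424.9 ≈ 27878 km.

27878 km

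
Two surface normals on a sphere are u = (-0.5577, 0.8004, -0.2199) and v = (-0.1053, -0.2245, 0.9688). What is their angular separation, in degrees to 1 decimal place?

109.5°

u·v = -0.3340; |u| = 1.0000, |v| = 1.0000.
cos θ = (u·v)/(|u||v|) = -0.3340, so θ = 109.5°.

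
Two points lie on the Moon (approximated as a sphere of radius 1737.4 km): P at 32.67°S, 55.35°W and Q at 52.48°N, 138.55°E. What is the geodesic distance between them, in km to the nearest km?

With latitudes φ₁ = -32.670°, φ₂ = 52.480° and longitude difference Δλ = -166.100°:
cos c = sin φ₁ sin φ₂ + cos φ₁ cos φ₂ cos Δλ = (-0.5398)(0.7931) + (0.8418)(0.6090)(-0.9707) = -0.92581,
so c = arccos(-0.92581) = 2.75397 rad.
Distance = R·c = 1737.4 × 2.7540 ≈ 4785 km.

4785 km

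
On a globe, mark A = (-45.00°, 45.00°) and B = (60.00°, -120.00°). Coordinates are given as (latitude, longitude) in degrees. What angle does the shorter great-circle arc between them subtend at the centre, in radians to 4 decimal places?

With latitudes φ₁ = -45.000°, φ₂ = 60.000° and longitude difference Δλ = -165.000°:
Haversine: a = sin²(Δφ/2) + cos φ₁ cos φ₂ sin²(Δλ/2) = 0.6294 + (0.7071)(0.5000)(0.9830) = 0.97694.
Central angle c = 2·arcsin(√a) = 2.83670 rad.
So the angular separation is 2.8367 rad.

2.8367 rad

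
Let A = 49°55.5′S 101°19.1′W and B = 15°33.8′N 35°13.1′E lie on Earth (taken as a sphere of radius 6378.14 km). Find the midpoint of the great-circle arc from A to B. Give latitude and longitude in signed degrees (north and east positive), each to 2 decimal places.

-36.77°, -6.54°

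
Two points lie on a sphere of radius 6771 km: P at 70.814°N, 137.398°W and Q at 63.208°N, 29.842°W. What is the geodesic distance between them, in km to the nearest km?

With latitudes φ₁ = 70.814°, φ₂ = 63.208° and longitude difference Δλ = 107.556°:
cos c = sin φ₁ sin φ₂ + cos φ₁ cos φ₂ cos Δλ = (0.9445)(0.8926) + (0.3286)(0.4508)(-0.3016) = 0.79839,
so c = arccos(0.79839) = 0.64619 rad.
Distance = R·c = 6771 × 0.6462 ≈ 4375 km.

4375 km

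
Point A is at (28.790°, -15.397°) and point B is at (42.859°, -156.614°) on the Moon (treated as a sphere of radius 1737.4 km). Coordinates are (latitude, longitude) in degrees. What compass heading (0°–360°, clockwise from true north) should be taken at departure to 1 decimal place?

Δλ = -141.217° = -2.4647 rad.
y = sin Δλ · cos φ₂ = (-0.6264)(0.7330) = -0.4591
x = cos φ₁ sin φ₂ − sin φ₁ cos φ₂ cos Δλ = (0.8764)(0.6802) − (0.4816)(0.7330)(-0.7795) = 0.8713
θ = atan2(y, x) = -27.79°; adding 360° gives 332.2°.

332.2°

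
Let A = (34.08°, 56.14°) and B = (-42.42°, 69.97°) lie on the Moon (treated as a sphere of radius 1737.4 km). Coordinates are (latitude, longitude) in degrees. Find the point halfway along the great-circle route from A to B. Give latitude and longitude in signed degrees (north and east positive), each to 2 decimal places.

Central angle δ = 1.3534 rad. Interpolating on the sphere with fraction f = 0.5:
P = [sin((1−f)δ)·A + sin(fδ)·B] / sin δ = 0.6413·A + 0.6413·B in Cartesian coordinates,
giving P = (0.4581, 0.8859, -0.0732), i.e. latitude -4.20°, longitude 62.66°.

-4.20°, 62.66°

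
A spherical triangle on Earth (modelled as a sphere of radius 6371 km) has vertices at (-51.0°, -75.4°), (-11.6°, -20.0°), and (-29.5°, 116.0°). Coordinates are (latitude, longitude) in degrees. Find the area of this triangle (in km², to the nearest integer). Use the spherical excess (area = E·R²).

58289859 km²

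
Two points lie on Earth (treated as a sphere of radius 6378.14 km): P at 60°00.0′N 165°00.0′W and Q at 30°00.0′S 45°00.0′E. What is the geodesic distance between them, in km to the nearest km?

16019 km

In radians: φ₁ = 1.0472, φ₂ = -0.5236, Δλ = -150.000° = -2.6180 rad.
cos c = sin φ₁ sin φ₂ + cos φ₁ cos φ₂ cos Δλ = (0.8660)(-0.5000) + (0.5000)(0.8660)(-0.8660) = -0.80801,
so c = arccos(-0.80801) = 2.51157 rad.
Distance = R·c = 6378.14 × 2.5116 ≈ 16019 km.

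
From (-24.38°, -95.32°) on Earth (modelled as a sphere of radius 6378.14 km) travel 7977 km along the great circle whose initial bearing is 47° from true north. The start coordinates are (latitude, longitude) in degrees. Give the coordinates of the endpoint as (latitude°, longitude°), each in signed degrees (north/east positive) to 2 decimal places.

Angular distance δ = d/R = 7977/6378.14 = 1.25068 rad; initial bearing θ = 0.8203 rad.
sin φ₂ = sin φ₁ cos δ + cos φ₁ sin δ cos θ = (-0.4128)(0.3147) + (0.9108)(0.9492)(0.6820) = 0.4597, so φ₂ = 27.37°.
Δλ = atan2(sin θ sin δ cos φ₁, cos δ − sin φ₁ sin φ₂) = atan2(0.6323, 0.5044) = 51.417°.
λ₂ = -95.320° + 51.417° = -43.90°.

27.37°, -43.90°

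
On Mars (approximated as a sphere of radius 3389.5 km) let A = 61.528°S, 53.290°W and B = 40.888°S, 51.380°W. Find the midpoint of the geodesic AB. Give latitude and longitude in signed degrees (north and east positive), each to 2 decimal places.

Central angle δ = 0.3608 rad. Interpolating on the sphere with fraction f = 0.5:
P = [sin((1−f)δ)·A + sin(fδ)·B] / sin δ = 0.5082·A + 0.5082·B in Cartesian coordinates,
giving P = (0.3847, -0.4944, -0.7795), i.e. latitude -51.21°, longitude -52.12°.

-51.21°, -52.12°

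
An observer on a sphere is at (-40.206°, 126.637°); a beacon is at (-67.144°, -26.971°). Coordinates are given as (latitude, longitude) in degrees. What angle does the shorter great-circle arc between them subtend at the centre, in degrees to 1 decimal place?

In radians: φ₁ = -0.7017, φ₂ = -1.1719, Δλ = -153.608° = -2.6810 rad.
cos c = sin φ₁ sin φ₂ + cos φ₁ cos φ₂ cos Δλ = (-0.6455)(-0.9215) + (0.7637)(0.3884)(-0.8958) = 0.32913,
so c = arccos(0.32913) = 1.23542 rad.
So the angular separation is 70.8°.

70.8°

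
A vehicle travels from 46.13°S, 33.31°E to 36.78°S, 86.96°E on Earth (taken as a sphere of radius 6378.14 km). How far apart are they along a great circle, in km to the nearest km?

Let φ₁ = -0.8051 rad, φ₂ = -0.6419 rad, and Δλ = 0.9364 rad.
cos c = sin φ₁ sin φ₂ + cos φ₁ cos φ₂ cos Δλ = (-0.7209)(-0.5987) + (0.6930)(0.8009)(0.5927) = 0.76064,
so c = arccos(0.76064) = 0.70649 rad.
Distance = R·c = 6378.14 × 0.7065 ≈ 4506 km.

4506 km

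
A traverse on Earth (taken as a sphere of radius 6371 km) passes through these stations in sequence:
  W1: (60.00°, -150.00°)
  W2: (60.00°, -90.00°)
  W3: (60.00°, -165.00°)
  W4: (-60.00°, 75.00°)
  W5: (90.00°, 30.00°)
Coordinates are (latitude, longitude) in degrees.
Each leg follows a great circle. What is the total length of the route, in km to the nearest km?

Leg W1→W2: central angle 0.5054 rad, distance 3219.7 km.
Leg W2→W3: central angle 0.6186 rad, distance 3941.0 km.
Leg W3→W4: central angle 2.6362 rad, distance 16795.4 km.
Leg W4→W5: central angle 2.6180 rad, distance 16679.2 km.
Total: 3219.7 + 3941.0 + 16795.4 + 16679.2 ≈ 40635 km.

40635 km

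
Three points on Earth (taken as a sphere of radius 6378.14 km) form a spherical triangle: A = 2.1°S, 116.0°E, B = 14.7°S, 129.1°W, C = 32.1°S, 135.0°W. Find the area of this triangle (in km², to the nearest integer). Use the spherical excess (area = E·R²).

Side lengths (central angles): a = 0.3179, b = 1.8298, c = 1.9798 rad; semiperimeter s = 2.0637.
By l'Huilier's theorem, tan(E/4) = √[tan(s/2) tan((s−a)/2) tan((s−b)/2) tan((s−c)/2)], giving spherical excess E = 0.3955 rad.
Area = E·R² = 0.3955 × (6378.14)² ≈ 16090160 km².

16090160 km²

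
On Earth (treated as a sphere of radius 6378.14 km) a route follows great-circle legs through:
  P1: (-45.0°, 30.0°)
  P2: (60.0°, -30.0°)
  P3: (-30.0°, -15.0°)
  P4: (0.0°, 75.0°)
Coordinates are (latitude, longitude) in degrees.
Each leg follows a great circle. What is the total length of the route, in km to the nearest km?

Leg P1→P2: central angle 2.0215 rad, distance 12893.4 km.
Leg P2→P3: central angle 1.5856 rad, distance 10112.9 km.
Leg P3→P4: central angle 1.5708 rad, distance 10018.8 km.
Total: 12893.4 + 10112.9 + 10018.8 ≈ 33025 km.

33025 km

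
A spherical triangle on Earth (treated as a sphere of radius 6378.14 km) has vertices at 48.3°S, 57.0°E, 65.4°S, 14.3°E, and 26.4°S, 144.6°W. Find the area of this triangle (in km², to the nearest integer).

17866153 km²

Side lengths (central angles): a = 1.5144, b = 1.7947, c = 0.4899 rad; semiperimeter s = 1.8995.
By l'Huilier's theorem, tan(E/4) = √[tan(s/2) tan((s−a)/2) tan((s−b)/2) tan((s−c)/2)], giving spherical excess E = 0.4392 rad.
Area = E·R² = 0.4392 × (6378.14)² ≈ 17866153 km².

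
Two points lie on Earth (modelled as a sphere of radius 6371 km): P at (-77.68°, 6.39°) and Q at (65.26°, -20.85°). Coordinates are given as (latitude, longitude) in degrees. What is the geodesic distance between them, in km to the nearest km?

In radians: φ₁ = -1.3558, φ₂ = 1.1390, Δλ = -27.240° = -0.4754 rad.
cos c = sin φ₁ sin φ₂ + cos φ₁ cos φ₂ cos Δλ = (-0.9770)(0.9082) + (0.2134)(0.4185)(0.8891) = -0.80791,
so c = arccos(-0.80791) = 2.51139 rad.
Distance = R·c = 6371 × 2.5114 ≈ 16000 km.

16000 km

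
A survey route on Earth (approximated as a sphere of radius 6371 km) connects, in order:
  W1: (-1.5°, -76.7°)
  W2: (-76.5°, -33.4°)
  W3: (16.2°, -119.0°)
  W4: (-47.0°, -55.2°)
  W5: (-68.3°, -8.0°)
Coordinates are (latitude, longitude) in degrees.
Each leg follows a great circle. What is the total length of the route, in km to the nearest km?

33389 km

Leg W1→W2: central angle 1.3742 rad, distance 8755.3 km.
Leg W2→W3: central angle 1.8277 rad, distance 11644.3 km.
Leg W3→W4: central angle 1.4856 rad, distance 9464.7 km.
Leg W4→W5: central angle 0.5532 rad, distance 3524.3 km.
Total: 8755.3 + 11644.3 + 9464.7 + 3524.3 ≈ 33389 km.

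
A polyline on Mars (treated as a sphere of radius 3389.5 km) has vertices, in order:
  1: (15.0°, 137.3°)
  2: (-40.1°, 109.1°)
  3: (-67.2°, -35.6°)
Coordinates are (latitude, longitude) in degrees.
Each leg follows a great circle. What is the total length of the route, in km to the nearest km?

7715 km

Leg 1→2: central angle 1.0651 rad, distance 3610.0 km.
Leg 2→3: central angle 1.2112 rad, distance 4105.4 km.
Total: 3610.0 + 4105.4 ≈ 7715 km.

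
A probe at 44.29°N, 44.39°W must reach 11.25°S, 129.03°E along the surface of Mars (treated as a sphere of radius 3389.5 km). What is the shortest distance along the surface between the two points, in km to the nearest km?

8665 km

Let φ₁ = 0.7730 rad, φ₂ = -0.1963 rad, and Δλ = 3.0267 rad.
Haversine: a = sin²(Δφ/2) + cos φ₁ cos φ₂ sin²(Δλ/2) = 0.2171 + (0.7158)(0.9808)(0.9967) = 0.91683.
Central angle c = 2·arcsin(√a) = 2.55651 rad.
Distance = R·c = 3389.5 × 2.5565 ≈ 8665 km.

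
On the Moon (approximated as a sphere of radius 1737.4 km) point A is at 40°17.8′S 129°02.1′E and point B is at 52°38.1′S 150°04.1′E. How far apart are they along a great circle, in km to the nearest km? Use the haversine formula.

573 km

Let φ₁ = -0.7033 rad, φ₂ = -0.9187 rad, and Δλ = 0.3671 rad.
Haversine: a = sin²(Δφ/2) + cos φ₁ cos φ₂ sin²(Δλ/2) = 0.0115 + (0.7627)(0.6069)(0.0333) = 0.02697.
Central angle c = 2·arcsin(√a) = 0.32994 rad.
Distance = R·c = 1737.4 × 0.3299 ≈ 573 km.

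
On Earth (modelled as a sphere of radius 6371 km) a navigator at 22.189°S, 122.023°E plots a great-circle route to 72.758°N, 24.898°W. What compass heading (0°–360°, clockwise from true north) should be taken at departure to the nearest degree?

With φ₁ = -0.3873, φ₂ = 1.2699, Δλ = -2.5643 rad, the forward-azimuth formula gives
θ = atan2( sin Δλ cos φ₂ , cos φ₁ sin φ₂ − sin φ₁ cos φ₂ cos Δλ ) = atan2(-0.1618, 0.7905) = -11.57°.
Adding 360° brings this into [0°, 360°): 348°.

348°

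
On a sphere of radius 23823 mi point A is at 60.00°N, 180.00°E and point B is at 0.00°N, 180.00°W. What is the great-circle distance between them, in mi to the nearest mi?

24947 mi

With latitudes φ₁ = 60.000°, φ₂ = 0.000° and longitude difference Δλ = 0.000°:
cos c = sin φ₁ sin φ₂ + cos φ₁ cos φ₂ cos Δλ = (0.8660)(0.0000) + (0.5000)(1.0000)(1.0000) = 0.50000,
so c = arccos(0.50000) = 1.04720 rad.
Distance = R·c = 23823 × 1.0472 ≈ 24947 mi.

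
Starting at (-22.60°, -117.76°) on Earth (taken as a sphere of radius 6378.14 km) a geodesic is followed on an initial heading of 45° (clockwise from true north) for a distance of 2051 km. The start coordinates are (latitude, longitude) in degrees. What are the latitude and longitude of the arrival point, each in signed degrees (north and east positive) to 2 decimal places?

Angular distance δ = d/R = 2051/6378.14 = 0.32157 rad; initial bearing θ = 0.7854 rad.
sin φ₂ = sin φ₁ cos δ + cos φ₁ sin δ cos θ = (-0.3843)(0.9487) + (0.9232)(0.3161)(0.7071) = -0.1583, so φ₂ = -9.11°.
Δλ = atan2(sin θ sin δ cos φ₁, cos δ − sin φ₁ sin φ₂) = atan2(0.2063, 0.8879) = 13.081°.
λ₂ = -117.760° + 13.081° = -104.68°.

-9.11°, -104.68°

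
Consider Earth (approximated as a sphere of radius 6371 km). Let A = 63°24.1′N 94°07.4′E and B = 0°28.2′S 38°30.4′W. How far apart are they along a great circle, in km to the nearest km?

12019 km

In radians: φ₁ = 1.1066, φ₂ = -0.0082, Δλ = -132.630° = -2.3148 rad.
cos c = sin φ₁ sin φ₂ + cos φ₁ cos φ₂ cos Δλ = (0.8942)(-0.0082) + (0.4477)(1.0000)(-0.6773) = -0.31056,
so c = arccos(-0.31056) = 1.88658 rad.
Distance = R·c = 6371 × 1.8866 ≈ 12019 km.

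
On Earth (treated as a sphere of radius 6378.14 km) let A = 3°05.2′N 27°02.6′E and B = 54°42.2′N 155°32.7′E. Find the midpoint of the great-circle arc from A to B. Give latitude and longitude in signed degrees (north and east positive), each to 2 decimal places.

48.02°, 62.34°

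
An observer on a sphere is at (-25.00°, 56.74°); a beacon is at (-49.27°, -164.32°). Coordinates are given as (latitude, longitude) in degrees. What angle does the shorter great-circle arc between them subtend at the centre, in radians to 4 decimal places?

1.6968 rad

In radians: φ₁ = -0.4363, φ₂ = -0.8599, Δλ = 138.940° = 2.4250 rad.
cos c = sin φ₁ sin φ₂ + cos φ₁ cos φ₂ cos Δλ = (-0.4226)(-0.7578) + (0.9063)(0.6525)(-0.7540) = -0.12564,
so c = arccos(-0.12564) = 1.69677 rad.
So the angular separation is 1.6968 rad.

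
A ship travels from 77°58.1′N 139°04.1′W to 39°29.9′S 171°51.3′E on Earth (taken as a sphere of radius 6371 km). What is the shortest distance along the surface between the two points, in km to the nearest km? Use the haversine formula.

Let φ₁ = 1.3608 rad, φ₂ = -0.6894 rad, and Δλ = -0.8565 rad.
Haversine: a = sin²(Δφ/2) + cos φ₁ cos φ₂ sin²(Δλ/2) = 0.7306 + (0.2085)(0.7716)(0.1725) = 0.75836.
Central angle c = 2·arcsin(√a) = 2.11381 rad.
Distance = R·c = 6371 × 2.1138 ≈ 13467 km.

13467 km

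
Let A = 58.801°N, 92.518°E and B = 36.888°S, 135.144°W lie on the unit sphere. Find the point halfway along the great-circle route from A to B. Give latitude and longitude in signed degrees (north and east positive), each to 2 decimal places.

Central angle δ = 2.4857 rad. Interpolating on the sphere with fraction f = 0.5:
P = [sin((1−f)δ)·A + sin(fδ)·B] / sin δ = 1.5522·A + 1.5522·B in Cartesian coordinates,
giving P = (-0.9154, -0.0724, 0.3960), i.e. latitude 23.33°, longitude -175.48°.

23.33°, -175.48°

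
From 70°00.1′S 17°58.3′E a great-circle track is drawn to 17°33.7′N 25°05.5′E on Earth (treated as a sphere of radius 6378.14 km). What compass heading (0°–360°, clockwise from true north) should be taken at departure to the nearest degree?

With φ₁ = -1.2218, φ₂ = 0.3065, Δλ = 0.1243 rad, the forward-azimuth formula gives
θ = atan2( sin Δλ cos φ₂ , cos φ₁ sin φ₂ − sin φ₁ cos φ₂ cos Δλ ) = atan2(0.1182, 0.9922) = 6.79°.
So the initial bearing is 7°.

7°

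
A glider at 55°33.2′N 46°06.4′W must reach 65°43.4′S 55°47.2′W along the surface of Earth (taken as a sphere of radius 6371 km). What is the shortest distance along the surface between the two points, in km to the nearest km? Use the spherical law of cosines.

In radians: φ₁ = 0.9696, φ₂ = -1.1471, Δλ = -9.680° = -0.1689 rad.
cos c = sin φ₁ sin φ₂ + cos φ₁ cos φ₂ cos Δλ = (0.8247)(-0.9116) + (0.5656)(0.4111)(0.9858) = -0.52248,
so c = arccos(-0.52248) = 2.12056 rad.
Distance = R·c = 6371 × 2.1206 ≈ 13510 km.

13510 km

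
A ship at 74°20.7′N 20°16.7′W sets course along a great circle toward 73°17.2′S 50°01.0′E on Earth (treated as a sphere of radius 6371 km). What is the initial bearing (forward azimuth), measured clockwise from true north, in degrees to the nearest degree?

142°

With φ₁ = 1.2976, φ₂ = -1.2791, Δλ = 1.2269 rad, the forward-azimuth formula gives
θ = atan2( sin Δλ cos φ₂ , cos φ₁ sin φ₂ − sin φ₁ cos φ₂ cos Δλ ) = atan2(0.2707, -0.3518) = 142.42°.
So the initial bearing is 142°.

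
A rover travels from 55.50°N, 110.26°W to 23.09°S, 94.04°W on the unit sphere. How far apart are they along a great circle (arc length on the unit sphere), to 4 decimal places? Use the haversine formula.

1.3928

In radians: φ₁ = 0.9687, φ₂ = -0.4030, Δλ = 16.220° = 0.2831 rad.
Haversine: a = sin²(Δφ/2) + cos φ₁ cos φ₂ sin²(Δλ/2) = 0.4011 + (0.5664)(0.9199)(0.0199) = 0.41146.
Central angle c = 2·arcsin(√a) = 1.39277 rad.
On the unit sphere the arc length equals the central angle: 1.3928.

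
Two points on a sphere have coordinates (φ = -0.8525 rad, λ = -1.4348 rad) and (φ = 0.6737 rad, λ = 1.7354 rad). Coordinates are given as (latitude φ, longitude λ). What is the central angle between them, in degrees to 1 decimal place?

With latitudes φ₁ = -48.845°, φ₂ = 38.600° and longitude difference Δλ = -178.361°:
Haversine: a = sin²(Δφ/2) + cos φ₁ cos φ₂ sin²(Δλ/2) = 0.4777 + (0.6581)(0.7815)(0.9998) = 0.99192.
Central angle c = 2·arcsin(√a) = 2.96161 rad.
So the angular separation is 169.7°.

169.7°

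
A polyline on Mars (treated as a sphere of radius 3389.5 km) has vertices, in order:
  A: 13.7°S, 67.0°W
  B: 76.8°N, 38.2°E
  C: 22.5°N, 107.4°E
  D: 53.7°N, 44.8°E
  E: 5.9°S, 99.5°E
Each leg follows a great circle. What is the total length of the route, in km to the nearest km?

Leg A→B: central angle 1.8637 rad, distance 6317.1 km.
Leg B→C: central angle 1.1068 rad, distance 3751.6 km.
Leg C→D: central angle 0.9763 rad, distance 3309.0 km.
Leg D→E: central angle 1.3104 rad, distance 4441.7 km.
Total: 6317.1 + 3751.6 + 3309.0 + 4441.7 ≈ 17819 km.

17819 km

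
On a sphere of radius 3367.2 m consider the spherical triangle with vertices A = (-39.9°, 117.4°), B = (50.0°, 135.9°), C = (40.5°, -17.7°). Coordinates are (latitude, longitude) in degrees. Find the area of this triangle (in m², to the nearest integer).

27573923 m²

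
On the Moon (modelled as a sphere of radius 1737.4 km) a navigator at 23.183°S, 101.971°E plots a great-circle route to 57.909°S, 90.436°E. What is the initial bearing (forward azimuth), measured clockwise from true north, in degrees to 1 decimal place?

190.5°

Δλ = -11.535° = -0.2013 rad.
y = sin Δλ · cos φ₂ = (-0.2000)(0.5313) = -0.1062
x = cos φ₁ sin φ₂ − sin φ₁ cos φ₂ cos Δλ = (0.9193)(-0.8472) − (-0.3937)(0.5313)(0.9798) = -0.5739
θ = atan2(y, x) = -169.51°; adding 360° gives 190.5°.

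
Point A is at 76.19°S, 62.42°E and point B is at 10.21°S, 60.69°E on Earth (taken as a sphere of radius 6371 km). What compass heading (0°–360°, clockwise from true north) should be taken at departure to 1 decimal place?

358.1°

With φ₁ = -1.3298, φ₂ = -0.1782, Δλ = -0.0302 rad, the forward-azimuth formula gives
θ = atan2( sin Δλ cos φ₂ , cos φ₁ sin φ₂ − sin φ₁ cos φ₂ cos Δλ ) = atan2(-0.0297, 0.9130) = -1.86°.
Adding 360° brings this into [0°, 360°): 358.1°.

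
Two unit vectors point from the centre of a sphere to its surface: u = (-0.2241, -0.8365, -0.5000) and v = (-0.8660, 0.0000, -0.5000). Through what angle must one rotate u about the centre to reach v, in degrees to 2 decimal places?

u·v = 0.4441; |u| = 1.0000, |v| = 1.0000.
cos θ = (u·v)/(|u||v|) = 0.4441, so θ = 63.63°.

63.63°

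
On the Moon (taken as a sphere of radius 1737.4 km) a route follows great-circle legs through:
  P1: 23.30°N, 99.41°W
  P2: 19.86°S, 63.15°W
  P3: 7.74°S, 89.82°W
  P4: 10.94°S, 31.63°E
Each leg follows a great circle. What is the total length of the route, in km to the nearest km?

Leg P1→P2: central angle 0.9738 rad, distance 1691.9 km.
Leg P2→P3: central angle 0.4980 rad, distance 865.2 km.
Leg P3→P4: central angle 2.0738 rad, distance 3603.0 km.
Total: 1691.9 + 865.2 + 3603.0 ≈ 6160 km.

6160 km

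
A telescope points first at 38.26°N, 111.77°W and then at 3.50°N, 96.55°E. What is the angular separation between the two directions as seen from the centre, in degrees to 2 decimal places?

130.70°

In radians: φ₁ = 0.6678, φ₂ = 0.0611, Δλ = -151.680° = -2.6473 rad.
cos c = sin φ₁ sin φ₂ + cos φ₁ cos φ₂ cos Δλ = (0.6192)(0.0610) + (0.7852)(0.9981)(-0.8803) = -0.65214,
so c = arccos(-0.65214) = 2.28120 rad.
So the angular separation is 130.70°.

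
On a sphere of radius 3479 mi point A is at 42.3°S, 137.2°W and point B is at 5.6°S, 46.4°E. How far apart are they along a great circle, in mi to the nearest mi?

In radians: φ₁ = -0.7383, φ₂ = -0.0977, Δλ = -176.400° = -3.0788 rad.
Haversine: a = sin²(Δφ/2) + cos φ₁ cos φ₂ sin²(Δλ/2) = 0.0991 + (0.7396)(0.9952)(0.9990) = 0.83449.
Central angle c = 2·arcsin(√a) = 2.30362 rad.
Distance = R·c = 3479 × 2.3036 ≈ 8014 mi.

8014 mi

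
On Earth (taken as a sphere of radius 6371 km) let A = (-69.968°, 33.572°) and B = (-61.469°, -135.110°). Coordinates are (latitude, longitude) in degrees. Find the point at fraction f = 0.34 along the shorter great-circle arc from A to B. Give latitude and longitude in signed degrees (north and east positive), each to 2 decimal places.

-85.76°, 4.91°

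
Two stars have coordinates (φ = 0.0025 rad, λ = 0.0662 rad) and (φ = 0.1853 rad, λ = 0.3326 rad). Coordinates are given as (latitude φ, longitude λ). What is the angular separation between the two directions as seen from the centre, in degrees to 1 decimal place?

18.4°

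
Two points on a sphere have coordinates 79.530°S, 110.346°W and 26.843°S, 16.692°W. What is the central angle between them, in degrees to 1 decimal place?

64.3°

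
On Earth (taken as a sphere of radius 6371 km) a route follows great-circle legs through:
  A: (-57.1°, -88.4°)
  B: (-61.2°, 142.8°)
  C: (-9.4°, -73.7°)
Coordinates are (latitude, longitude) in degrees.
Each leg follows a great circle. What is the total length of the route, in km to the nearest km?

17674 km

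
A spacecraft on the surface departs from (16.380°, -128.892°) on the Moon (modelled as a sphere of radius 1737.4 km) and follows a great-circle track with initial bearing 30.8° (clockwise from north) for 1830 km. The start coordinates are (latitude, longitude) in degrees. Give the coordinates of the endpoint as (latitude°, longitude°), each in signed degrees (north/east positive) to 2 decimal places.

Angular distance δ = d/R = 1830/1737.4 = 1.05330 rad; initial bearing θ = 0.5376 rad.
sin φ₂ = sin φ₁ cos δ + cos φ₁ sin δ cos θ = (0.2820)(0.4947) + (0.9594)(0.8691)(0.8590) = 0.8557, so φ₂ = 58.84°.
Δλ = atan2(sin θ sin δ cos φ₁, cos δ − sin φ₁ sin φ₂) = atan2(0.4269, 0.2534) = 59.310°.
λ₂ = -128.892° + 59.310° = -69.58°.

58.84°, -69.58°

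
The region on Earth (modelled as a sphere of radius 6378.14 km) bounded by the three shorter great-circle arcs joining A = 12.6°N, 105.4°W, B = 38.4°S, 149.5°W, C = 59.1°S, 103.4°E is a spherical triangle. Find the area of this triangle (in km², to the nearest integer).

Side lengths (central angles): a = 1.1432, b = 2.2477, c = 1.1442 rad; semiperimeter s = 2.2676.
By l'Huilier's theorem, tan(E/4) = √[tan(s/2) tan((s−a)/2) tan((s−b)/2) tan((s−c)/2)], giving spherical excess E = 0.3666 rad.
Area = E·R² = 0.3666 × (6378.14)² ≈ 14912717 km².

14912717 km²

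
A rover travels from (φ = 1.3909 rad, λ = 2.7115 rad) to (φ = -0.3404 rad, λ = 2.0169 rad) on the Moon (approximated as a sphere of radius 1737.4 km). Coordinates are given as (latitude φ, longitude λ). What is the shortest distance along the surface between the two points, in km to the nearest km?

In radians: φ₁ = 1.3909, φ₂ = -0.3404, Δλ = -39.798° = -0.6946 rad.
cos c = sin φ₁ sin φ₂ + cos φ₁ cos φ₂ cos Δλ = (0.9839)(-0.3339) + (0.1789)(0.9426)(0.7683) = -0.19889,
so c = arccos(-0.19889) = 1.77102 rad.
Distance = R·c = 1737.4 × 1.7710 ≈ 3077 km.

3077 km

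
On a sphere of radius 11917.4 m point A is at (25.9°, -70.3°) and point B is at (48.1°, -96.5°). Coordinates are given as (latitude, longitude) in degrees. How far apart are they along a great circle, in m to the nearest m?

With latitudes φ₁ = 25.900°, φ₂ = 48.100° and longitude difference Δλ = -26.200°:
Haversine: a = sin²(Δφ/2) + cos φ₁ cos φ₂ sin²(Δλ/2) = 0.0371 + (0.8996)(0.6678)(0.0514) = 0.06793.
Central angle c = 2·arcsin(√a) = 0.52734 rad.
Distance = R·c = 11917.4 × 0.5273 ≈ 6285 m.

6285 m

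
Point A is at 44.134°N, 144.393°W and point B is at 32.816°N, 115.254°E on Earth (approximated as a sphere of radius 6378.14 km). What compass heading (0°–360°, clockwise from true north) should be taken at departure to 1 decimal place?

300.9°

With φ₁ = 0.7703, φ₂ = 0.5727, Δλ = -1.7515 rad, the forward-azimuth formula gives
θ = atan2( sin Δλ cos φ₂ , cos φ₁ sin φ₂ − sin φ₁ cos φ₂ cos Δλ ) = atan2(-0.8267, 0.4941) = -59.13°.
Adding 360° brings this into [0°, 360°): 300.9°.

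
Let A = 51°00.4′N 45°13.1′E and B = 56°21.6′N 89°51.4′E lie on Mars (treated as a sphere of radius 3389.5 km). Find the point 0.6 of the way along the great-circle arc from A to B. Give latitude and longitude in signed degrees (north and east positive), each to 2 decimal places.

56.26°, 70.70°

Central angle δ = 0.4622 rad. Interpolating on the sphere with fraction f = 0.6:
P = [sin((1−f)δ)·A + sin(fδ)·B] / sin δ = 0.4122·A + 0.6140·B in Cartesian coordinates,
giving P = (0.1836, 0.5242, 0.8316), i.e. latitude 56.26°, longitude 70.70°.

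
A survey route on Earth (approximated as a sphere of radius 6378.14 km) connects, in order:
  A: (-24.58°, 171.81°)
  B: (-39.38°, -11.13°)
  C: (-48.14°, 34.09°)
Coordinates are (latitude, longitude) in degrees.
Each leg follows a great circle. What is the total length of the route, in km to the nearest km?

Leg A→B: central angle 2.0243 rad, distance 12911.0 km.
Leg B→C: central angle 0.5811 rad, distance 3706.4 km.
Total: 12911.0 + 3706.4 ≈ 16617 km.

16617 km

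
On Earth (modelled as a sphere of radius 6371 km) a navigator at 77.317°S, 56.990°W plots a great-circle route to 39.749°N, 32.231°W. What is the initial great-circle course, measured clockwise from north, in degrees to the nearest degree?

With φ₁ = -1.3494, φ₂ = 0.6938, Δλ = 0.4321 rad, the forward-azimuth formula gives
θ = atan2( sin Δλ cos φ₂ , cos φ₁ sin φ₂ − sin φ₁ cos φ₂ cos Δλ ) = atan2(0.3220, 0.8215) = 21.40°.
So the initial bearing is 21°.

21°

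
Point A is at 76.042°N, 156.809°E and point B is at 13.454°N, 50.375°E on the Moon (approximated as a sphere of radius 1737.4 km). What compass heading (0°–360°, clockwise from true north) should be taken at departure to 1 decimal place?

With φ₁ = 1.3272, φ₂ = 0.2348, Δλ = -1.8576 rad, the forward-azimuth formula gives
θ = atan2( sin Δλ cos φ₂ , cos φ₁ sin φ₂ − sin φ₁ cos φ₂ cos Δλ ) = atan2(-0.9328, 0.3231) = -70.89°.
Adding 360° brings this into [0°, 360°): 289.1°.

289.1°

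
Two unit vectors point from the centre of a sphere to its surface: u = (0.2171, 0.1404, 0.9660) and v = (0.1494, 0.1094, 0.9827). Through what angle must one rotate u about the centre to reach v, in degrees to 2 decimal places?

4.37°

u·v = 0.9971; |u| = 1.0000, |v| = 1.0000.
cos θ = (u·v)/(|u||v|) = 0.9971, so θ = 4.37°.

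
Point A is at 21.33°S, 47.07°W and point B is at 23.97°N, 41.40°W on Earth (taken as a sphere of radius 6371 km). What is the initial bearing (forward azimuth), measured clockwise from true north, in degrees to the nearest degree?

7°

With φ₁ = -0.3723, φ₂ = 0.4184, Δλ = 0.0990 rad, the forward-azimuth formula gives
θ = atan2( sin Δλ cos φ₂ , cos φ₁ sin φ₂ − sin φ₁ cos φ₂ cos Δλ ) = atan2(0.0903, 0.7092) = 7.25°.
So the initial bearing is 7°.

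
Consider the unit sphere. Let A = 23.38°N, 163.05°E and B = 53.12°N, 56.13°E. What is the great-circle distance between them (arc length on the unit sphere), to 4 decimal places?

Let φ₁ = 0.4081 rad, φ₂ = 0.9271 rad, and Δλ = -1.8661 rad.
Haversine: a = sin²(Δφ/2) + cos φ₁ cos φ₂ sin²(Δλ/2) = 0.0659 + (0.9179)(0.6001)(0.6455) = 0.42145.
Central angle c = 2·arcsin(√a) = 1.41304 rad.
On the unit sphere the arc length equals the central angle: 1.4130.

1.4130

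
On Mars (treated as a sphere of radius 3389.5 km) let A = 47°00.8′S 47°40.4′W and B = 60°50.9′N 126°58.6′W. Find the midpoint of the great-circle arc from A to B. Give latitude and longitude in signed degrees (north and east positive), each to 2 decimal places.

8.87°, -79.47°

Central angle δ = 2.1861 rad. Interpolating on the sphere with fraction f = 0.5:
P = [sin((1−f)δ)·A + sin(fδ)·B] / sin δ = 1.0875·A + 1.0875·B in Cartesian coordinates,
giving P = (0.1806, -0.9714, 0.1542), i.e. latitude 8.87°, longitude -79.47°.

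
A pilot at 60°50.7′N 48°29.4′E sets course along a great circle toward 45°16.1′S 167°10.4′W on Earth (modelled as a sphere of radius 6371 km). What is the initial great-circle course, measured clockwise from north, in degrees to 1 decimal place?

69.5°

Δλ = 144.337° = 2.5192 rad.
y = sin Δλ · cos φ₂ = (0.5830)(0.7038) = 0.4103
x = cos φ₁ sin φ₂ − sin φ₁ cos φ₂ cos Δλ = (0.4872)(-0.7104) − (0.8733)(0.7038)(-0.8125) = 0.1533
θ = atan2(y, x) = 69.52°, so the bearing is 69.5°.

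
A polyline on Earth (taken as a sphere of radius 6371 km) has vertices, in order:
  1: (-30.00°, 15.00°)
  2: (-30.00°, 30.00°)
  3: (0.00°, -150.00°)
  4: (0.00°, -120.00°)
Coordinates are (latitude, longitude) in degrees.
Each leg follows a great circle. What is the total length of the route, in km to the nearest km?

21459 km

Leg 1→2: central angle 0.2266 rad, distance 1443.4 km.
Leg 2→3: central angle 2.6180 rad, distance 16679.2 km.
Leg 3→4: central angle 0.5236 rad, distance 3335.8 km.
Total: 1443.4 + 16679.2 + 3335.8 ≈ 21459 km.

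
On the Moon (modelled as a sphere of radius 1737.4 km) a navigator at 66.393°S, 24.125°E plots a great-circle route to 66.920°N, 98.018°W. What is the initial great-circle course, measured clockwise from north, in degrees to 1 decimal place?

With φ₁ = -1.1588, φ₂ = 1.1680, Δλ = -2.1318 rad, the forward-azimuth formula gives
θ = atan2( sin Δλ cos φ₂ , cos φ₁ sin φ₂ − sin φ₁ cos φ₂ cos Δλ ) = atan2(-0.3319, 0.1773) = -61.89°.
Adding 360° brings this into [0°, 360°): 298.1°.

298.1°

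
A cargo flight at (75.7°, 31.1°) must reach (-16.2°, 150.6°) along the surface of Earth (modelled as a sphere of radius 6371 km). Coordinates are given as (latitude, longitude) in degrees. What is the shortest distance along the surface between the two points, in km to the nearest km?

12540 km

With latitudes φ₁ = 75.700°, φ₂ = -16.200° and longitude difference Δλ = 119.500°:
cos c = sin φ₁ sin φ₂ + cos φ₁ cos φ₂ cos Δλ = (0.9690)(-0.2790) + (0.2470)(0.9603)(-0.4924) = -0.38715,
so c = arccos(-0.38715) = 1.96833 rad.
Distance = R·c = 6371 × 1.9683 ≈ 12540 km.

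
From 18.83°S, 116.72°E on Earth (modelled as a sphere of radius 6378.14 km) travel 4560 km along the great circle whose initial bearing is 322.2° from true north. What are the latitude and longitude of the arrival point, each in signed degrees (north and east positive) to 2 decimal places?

14.27°, 92.23°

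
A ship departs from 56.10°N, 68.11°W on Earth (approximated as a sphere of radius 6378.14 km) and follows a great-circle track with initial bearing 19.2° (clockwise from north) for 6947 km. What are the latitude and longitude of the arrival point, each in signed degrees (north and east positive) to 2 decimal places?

58.35°, 78.15°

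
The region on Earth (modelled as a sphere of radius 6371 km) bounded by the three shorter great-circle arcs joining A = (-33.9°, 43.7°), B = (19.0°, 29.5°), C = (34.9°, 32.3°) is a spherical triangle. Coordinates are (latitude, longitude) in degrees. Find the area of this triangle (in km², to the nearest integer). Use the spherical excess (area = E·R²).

2457727 km²

Side lengths (central angles): a = 0.2809, b = 1.2152, c = 0.9530 rad; semiperimeter s = 1.2245.
By l'Huilier's theorem, tan(E/4) = √[tan(s/2) tan((s−a)/2) tan((s−b)/2) tan((s−c)/2)], giving spherical excess E = 0.0606 rad.
Area = E·R² = 0.0606 × (6371)² ≈ 2457727 km².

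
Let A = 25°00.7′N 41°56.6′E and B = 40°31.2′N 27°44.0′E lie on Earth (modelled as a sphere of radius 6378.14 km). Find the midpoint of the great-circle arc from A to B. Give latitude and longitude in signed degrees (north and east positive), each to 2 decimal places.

32.97°, 35.46°

Central angle δ = 0.3407 rad. Interpolating on the sphere with fraction f = 0.5:
P = [sin((1−f)δ)·A + sin(fδ)·B] / sin δ = 0.5073·A + 0.5073·B in Cartesian coordinates,
giving P = (0.6833, 0.4868, 0.5441), i.e. latitude 32.97°, longitude 35.46°.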